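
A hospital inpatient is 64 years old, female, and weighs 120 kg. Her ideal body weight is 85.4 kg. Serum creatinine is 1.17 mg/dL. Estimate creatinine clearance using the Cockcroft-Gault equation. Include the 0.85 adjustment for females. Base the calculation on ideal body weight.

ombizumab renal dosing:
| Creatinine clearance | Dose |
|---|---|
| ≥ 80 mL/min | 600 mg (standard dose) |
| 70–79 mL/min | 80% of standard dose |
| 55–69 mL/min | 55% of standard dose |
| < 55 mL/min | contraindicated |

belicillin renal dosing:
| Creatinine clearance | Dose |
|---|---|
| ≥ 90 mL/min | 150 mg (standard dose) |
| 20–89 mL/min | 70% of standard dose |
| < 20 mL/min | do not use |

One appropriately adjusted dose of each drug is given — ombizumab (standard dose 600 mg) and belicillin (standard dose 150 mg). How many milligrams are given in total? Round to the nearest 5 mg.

435 mg

CrCl = (140 − 64) × 85.4 / (72 × 1.17) × 0.85 = 6490.4 / 84.24 × 0.85 ≈ 65.5 mL/min
CrCl ≈ 65 mL/min.
ombizumab: 55–69 mL/min → 55% of 600 mg = 330 mg.
belicillin: 20–89 mL/min → 70% of 150 mg = 105 mg.
Total = 330 + 105 = 435 mg.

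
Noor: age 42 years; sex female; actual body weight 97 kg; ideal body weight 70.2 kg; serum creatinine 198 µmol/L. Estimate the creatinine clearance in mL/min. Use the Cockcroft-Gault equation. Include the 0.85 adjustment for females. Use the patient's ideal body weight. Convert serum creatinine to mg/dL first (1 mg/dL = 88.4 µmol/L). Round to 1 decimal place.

36.3 mL/min

SCr = 198 / 88.4 = 2.24 mg/dL
CrCl = (140 − 42) × 70.2 / (72 × 2.24) × 0.85 = 6879.6 / 161.28 × 0.85 ≈ 36.3 mL/min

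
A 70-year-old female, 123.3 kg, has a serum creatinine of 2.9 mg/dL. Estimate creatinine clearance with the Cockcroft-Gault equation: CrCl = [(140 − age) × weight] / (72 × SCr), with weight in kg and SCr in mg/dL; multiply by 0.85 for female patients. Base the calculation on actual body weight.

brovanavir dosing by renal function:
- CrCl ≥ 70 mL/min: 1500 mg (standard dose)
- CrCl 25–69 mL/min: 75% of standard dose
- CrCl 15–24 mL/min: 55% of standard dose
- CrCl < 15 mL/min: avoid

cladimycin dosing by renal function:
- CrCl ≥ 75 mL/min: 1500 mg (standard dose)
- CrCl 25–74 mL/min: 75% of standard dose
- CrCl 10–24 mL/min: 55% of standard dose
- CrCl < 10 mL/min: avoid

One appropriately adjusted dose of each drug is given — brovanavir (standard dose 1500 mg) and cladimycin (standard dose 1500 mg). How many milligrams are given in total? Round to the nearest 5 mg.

2250 mg

CrCl = (140 − 70) × 123.3 / (72 × 2.9) × 0.85 = 8631.0 / 208.80 × 0.85 ≈ 35.1 mL/min
CrCl ≈ 35 mL/min.
brovanavir: 25–69 mL/min → 75% of 1500 mg = 1125 mg.
cladimycin: 25–74 mL/min → 75% of 1500 mg = 1125 mg.
Total = 1125 + 1125 = 2250 mg.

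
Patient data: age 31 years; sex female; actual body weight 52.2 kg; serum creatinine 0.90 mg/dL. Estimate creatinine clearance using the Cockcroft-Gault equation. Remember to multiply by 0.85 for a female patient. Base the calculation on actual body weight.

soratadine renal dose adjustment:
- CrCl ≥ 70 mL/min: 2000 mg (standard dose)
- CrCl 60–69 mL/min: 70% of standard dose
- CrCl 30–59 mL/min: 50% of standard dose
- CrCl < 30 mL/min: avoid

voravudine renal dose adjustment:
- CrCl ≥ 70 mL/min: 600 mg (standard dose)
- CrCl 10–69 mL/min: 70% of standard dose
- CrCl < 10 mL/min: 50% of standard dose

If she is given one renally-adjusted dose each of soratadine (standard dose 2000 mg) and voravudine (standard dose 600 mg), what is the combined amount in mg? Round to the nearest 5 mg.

CrCl = (140 − 31) × 52.2 / (72 × 0.9) × 0.85 = 5689.8 / 64.80 × 0.85 ≈ 74.6 mL/min
CrCl ≈ 75 mL/min.
soratadine: ≥ 70 mL/min → 100% of 2000 mg = 2000 mg.
voravudine: ≥ 70 mL/min → 100% of 600 mg = 600 mg.
Total = 2000 + 600 = 2600 mg.

2600 mg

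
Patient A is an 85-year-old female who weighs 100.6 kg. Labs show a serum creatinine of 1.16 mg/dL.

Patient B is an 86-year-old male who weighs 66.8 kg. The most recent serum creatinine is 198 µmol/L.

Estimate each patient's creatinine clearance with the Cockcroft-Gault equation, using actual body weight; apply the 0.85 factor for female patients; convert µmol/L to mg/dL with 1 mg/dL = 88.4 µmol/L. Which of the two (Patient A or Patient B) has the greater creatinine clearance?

Patient A: CrCl = (140 − 85) × 100.6 / (72 × 1.16) × 0.85 = 5533.0 / 83.52 × 0.85 ≈ 56.3 mL/min
Patient B: SCr = 198 / 88.4 = 2.24 mg/dL
Patient B: CrCl = (140 − 86) × 66.8 / (72 × 2.24) = 3607.2 / 161.28 ≈ 22.4 mL/min
56.3 vs 22.4 mL/min → Patient A is higher.

Patient A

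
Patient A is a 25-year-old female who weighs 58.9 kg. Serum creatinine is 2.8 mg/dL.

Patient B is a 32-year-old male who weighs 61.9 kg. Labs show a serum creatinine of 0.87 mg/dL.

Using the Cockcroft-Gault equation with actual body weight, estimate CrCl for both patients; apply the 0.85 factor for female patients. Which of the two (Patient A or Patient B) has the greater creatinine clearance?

Patient B

Patient A: CrCl = (140 − 25) × 58.9 / (72 × 2.8) × 0.85 = 6773.5 / 201.60 × 0.85 ≈ 28.6 mL/min
Patient B: CrCl = (140 − 32) × 61.9 / (72 × 0.87) = 6685.2 / 62.64 ≈ 106.7 mL/min
28.6 vs 106.7 mL/min → Patient B is higher.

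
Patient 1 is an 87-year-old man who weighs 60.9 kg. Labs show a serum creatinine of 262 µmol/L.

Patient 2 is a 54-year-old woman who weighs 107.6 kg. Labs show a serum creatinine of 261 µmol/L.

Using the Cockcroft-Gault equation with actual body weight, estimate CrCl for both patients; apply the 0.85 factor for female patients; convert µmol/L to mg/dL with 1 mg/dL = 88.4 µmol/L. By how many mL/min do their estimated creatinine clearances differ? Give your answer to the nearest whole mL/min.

Patient 1: SCr = 262 / 88.4 = 2.964 mg/dL
Patient 1: CrCl = (140 − 87) × 60.9 / (72 × 2.964) = 3227.7 / 213.41 ≈ 15.1 mL/min
Patient 2: SCr = 261 / 88.4 = 2.952 mg/dL
Patient 2: CrCl = (140 − 54) × 107.6 / (72 × 2.952) × 0.85 = 9253.6 / 212.54 × 0.85 ≈ 37.0 mL/min
|15.1 − 37.0| = 21.9 mL/min

22 mL/min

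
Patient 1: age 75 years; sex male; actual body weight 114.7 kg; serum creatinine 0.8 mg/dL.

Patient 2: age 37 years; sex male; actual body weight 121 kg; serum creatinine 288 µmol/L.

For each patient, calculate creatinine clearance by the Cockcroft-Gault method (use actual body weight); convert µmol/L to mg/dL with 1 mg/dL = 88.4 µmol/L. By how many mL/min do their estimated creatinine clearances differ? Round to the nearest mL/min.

76 mL/min

Patient 1: CrCl = (140 − 75) × 114.7 / (72 × 0.8) = 7455.5 / 57.60 ≈ 129.4 mL/min
Patient 2: SCr = 288 / 88.4 = 3.258 mg/dL
Patient 2: CrCl = (140 − 37) × 121 / (72 × 3.258) = 12463.0 / 234.58 ≈ 53.1 mL/min
|129.4 − 53.1| = 76.3 mL/min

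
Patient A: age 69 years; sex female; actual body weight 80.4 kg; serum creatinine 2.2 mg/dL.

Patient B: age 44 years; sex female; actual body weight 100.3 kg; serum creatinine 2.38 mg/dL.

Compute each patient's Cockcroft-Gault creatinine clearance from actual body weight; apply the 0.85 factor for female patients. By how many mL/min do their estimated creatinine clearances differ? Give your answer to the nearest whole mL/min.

Patient A: CrCl = (140 − 69) × 80.4 / (72 × 2.2) × 0.85 = 5708.4 / 158.40 × 0.85 ≈ 30.6 mL/min
Patient B: CrCl = (140 − 44) × 100.3 / (72 × 2.38) × 0.85 = 9628.8 / 171.36 × 0.85 ≈ 47.8 mL/min
|30.6 − 47.8| = 17.2 mL/min

17 mL/min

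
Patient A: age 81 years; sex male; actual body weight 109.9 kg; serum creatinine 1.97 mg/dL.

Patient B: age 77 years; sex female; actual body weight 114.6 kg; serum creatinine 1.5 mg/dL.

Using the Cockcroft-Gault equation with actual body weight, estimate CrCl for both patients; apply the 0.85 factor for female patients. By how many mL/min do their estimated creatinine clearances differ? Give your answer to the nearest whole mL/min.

Patient A: CrCl = (140 − 81) × 109.9 / (72 × 1.97) = 6484.1 / 141.84 ≈ 45.7 mL/min
Patient B: CrCl = (140 − 77) × 114.6 / (72 × 1.5) × 0.85 = 7219.8 / 108.00 × 0.85 ≈ 56.8 mL/min
|45.7 − 56.8| = 11.1 mL/min

11 mL/min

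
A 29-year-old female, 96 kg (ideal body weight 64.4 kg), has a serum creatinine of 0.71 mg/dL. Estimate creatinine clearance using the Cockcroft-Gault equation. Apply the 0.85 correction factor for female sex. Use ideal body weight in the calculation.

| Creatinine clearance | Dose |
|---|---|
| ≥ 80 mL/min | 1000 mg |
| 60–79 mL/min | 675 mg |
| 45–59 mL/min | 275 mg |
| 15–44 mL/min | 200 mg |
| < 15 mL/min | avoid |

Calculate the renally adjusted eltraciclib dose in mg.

1000 mg

CrCl = (140 − 29) × 64.4 / (72 × 0.71) × 0.85 = 7148.4 / 51.12 × 0.85 ≈ 118.9 mL/min
CrCl ≈ 119 mL/min → bracket ≥ 80 mL/min.
Dose for this bracket: 1000 mg.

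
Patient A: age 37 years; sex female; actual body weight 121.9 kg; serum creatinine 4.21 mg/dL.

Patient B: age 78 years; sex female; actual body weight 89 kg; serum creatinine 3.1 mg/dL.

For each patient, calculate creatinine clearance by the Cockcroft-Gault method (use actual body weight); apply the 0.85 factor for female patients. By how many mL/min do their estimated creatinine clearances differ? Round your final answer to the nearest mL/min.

Patient A: CrCl = (140 − 37) × 121.9 / (72 × 4.21) × 0.85 = 12555.7 / 303.12 × 0.85 ≈ 35.2 mL/min
Patient B: CrCl = (140 − 78) × 89 / (72 × 3.1) × 0.85 = 5518.0 / 223.20 × 0.85 ≈ 21.0 mL/min
|35.2 − 21.0| = 14.2 mL/min

14 mL/min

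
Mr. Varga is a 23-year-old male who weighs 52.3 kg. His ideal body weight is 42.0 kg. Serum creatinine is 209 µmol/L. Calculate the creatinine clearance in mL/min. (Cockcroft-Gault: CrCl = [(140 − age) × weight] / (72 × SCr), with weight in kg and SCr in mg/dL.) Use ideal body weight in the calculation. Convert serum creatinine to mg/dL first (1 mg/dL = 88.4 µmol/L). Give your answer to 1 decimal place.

SCr = 209 / 88.4 = 2.364 mg/dL
CrCl = (140 − 23) × 42 / (72 × 2.364) = 4914.0 / 170.21 ≈ 28.9 mL/min

28.9 mL/min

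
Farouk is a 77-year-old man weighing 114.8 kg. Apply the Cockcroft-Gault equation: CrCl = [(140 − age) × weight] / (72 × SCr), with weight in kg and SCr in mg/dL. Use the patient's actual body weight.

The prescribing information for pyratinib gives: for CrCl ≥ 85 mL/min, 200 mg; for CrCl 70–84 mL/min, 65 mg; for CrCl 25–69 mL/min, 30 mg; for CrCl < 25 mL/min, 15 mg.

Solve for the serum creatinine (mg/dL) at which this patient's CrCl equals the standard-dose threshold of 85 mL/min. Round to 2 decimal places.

1.18 mg/dL

Standard dose requires CrCl ≥ 85 mL/min.
Set (140 − 77) × 114.8 / (72 × SCr) = 85
SCr = (140 − 77) × 114.8 / (72 × 85) = 1.182 mg/dL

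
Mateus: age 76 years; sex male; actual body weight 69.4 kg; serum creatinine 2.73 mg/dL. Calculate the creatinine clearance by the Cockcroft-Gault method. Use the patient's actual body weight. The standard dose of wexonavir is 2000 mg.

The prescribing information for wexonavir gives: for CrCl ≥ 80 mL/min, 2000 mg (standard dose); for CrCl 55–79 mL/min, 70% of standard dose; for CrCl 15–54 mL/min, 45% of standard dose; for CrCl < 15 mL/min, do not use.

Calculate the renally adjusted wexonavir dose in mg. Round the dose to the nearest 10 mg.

CrCl = (140 − 76) × 69.4 / (72 × 2.73) = 4441.6 / 196.56 ≈ 22.6 mL/min
CrCl ≈ 23 mL/min → bracket 15–54 mL/min.
45% of 2000 mg = 900 mg

900 mg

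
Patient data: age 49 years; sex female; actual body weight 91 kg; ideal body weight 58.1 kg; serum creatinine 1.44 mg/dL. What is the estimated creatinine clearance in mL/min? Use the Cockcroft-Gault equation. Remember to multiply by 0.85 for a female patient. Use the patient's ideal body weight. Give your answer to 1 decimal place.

43.3 mL/min

CrCl = (140 − 49) × 58.1 / (72 × 1.44) × 0.85 = 5287.1 / 103.68 × 0.85 ≈ 43.3 mL/min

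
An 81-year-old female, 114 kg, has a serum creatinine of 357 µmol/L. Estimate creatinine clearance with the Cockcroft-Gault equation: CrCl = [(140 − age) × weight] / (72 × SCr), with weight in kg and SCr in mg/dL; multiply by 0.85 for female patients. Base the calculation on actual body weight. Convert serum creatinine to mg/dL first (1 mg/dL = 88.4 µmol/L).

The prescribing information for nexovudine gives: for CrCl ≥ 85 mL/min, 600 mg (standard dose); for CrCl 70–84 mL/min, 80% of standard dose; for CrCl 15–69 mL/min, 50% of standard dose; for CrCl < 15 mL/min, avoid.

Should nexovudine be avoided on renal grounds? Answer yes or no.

no

SCr = 357 / 88.4 = 4.038 mg/dL
CrCl = (140 − 81) × 114 / (72 × 4.038) × 0.85 = 6726.0 / 290.74 × 0.85 ≈ 19.7 mL/min
CrCl ≈ 20 mL/min, which is ≥ 15 mL/min.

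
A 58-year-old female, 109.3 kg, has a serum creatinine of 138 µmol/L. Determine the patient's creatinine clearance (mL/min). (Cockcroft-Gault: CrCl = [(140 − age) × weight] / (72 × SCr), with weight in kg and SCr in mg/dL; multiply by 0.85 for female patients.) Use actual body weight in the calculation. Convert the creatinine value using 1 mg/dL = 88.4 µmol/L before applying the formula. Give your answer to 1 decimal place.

67.8 mL/min

SCr = 138 / 88.4 = 1.561 mg/dL
CrCl = (140 − 58) × 109.3 / (72 × 1.561) × 0.85 = 8962.6 / 112.39 × 0.85 ≈ 67.8 mL/min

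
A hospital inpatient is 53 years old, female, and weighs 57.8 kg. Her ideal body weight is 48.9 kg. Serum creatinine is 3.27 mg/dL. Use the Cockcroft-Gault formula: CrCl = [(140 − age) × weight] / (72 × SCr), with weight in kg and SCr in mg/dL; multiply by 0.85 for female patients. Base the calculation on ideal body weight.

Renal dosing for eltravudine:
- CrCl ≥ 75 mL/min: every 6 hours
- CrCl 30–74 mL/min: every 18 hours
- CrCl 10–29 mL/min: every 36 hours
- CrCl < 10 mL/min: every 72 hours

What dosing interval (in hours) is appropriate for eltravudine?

CrCl = (140 − 53) × 48.9 / (72 × 3.27) × 0.85 = 4254.3 / 235.44 × 0.85 ≈ 15.4 mL/min
CrCl ≈ 15 mL/min → bracket 10–29 mL/min → every 36 hours.

every 36 hours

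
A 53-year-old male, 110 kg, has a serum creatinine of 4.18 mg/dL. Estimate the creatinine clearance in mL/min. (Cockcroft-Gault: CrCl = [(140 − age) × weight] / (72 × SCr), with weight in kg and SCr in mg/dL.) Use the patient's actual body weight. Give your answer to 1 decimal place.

31.8 mL/min

CrCl = (140 − 53) × 110 / (72 × 4.18) = 9570.0 / 300.96 ≈ 31.8 mL/min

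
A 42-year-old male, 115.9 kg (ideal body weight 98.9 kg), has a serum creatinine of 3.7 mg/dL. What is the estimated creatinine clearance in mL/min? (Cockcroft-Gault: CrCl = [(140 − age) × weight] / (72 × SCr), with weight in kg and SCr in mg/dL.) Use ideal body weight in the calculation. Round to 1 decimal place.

CrCl = (140 − 42) × 98.9 / (72 × 3.7) = 9692.2 / 266.40 ≈ 36.4 mL/min

36.4 mL/min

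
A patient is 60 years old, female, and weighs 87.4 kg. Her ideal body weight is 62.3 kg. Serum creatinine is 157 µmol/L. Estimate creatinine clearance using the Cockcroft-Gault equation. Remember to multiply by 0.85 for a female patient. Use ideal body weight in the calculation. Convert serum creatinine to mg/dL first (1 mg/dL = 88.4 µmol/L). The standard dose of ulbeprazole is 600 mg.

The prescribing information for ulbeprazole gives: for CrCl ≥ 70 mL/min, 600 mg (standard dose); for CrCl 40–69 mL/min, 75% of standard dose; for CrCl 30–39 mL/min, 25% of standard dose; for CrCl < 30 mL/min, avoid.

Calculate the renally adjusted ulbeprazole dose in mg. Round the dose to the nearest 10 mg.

SCr = 157 / 88.4 = 1.776 mg/dL
CrCl = (140 − 60) × 62.3 / (72 × 1.776) × 0.85 = 4984.0 / 127.87 × 0.85 ≈ 33.1 mL/min
CrCl ≈ 33 mL/min → bracket 30–39 mL/min.
25% of 600 mg = 150 mg

150 mg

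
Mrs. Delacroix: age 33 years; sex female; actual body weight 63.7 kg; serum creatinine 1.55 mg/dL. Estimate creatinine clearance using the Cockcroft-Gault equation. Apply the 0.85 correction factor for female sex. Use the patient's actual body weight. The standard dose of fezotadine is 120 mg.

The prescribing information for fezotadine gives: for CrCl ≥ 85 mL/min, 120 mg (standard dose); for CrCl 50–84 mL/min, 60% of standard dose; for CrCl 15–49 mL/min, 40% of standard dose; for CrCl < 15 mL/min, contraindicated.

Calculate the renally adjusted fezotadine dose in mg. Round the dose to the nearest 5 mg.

70 mg

CrCl = (140 − 33) × 63.7 / (72 × 1.55) × 0.85 = 6815.9 / 111.60 × 0.85 ≈ 51.9 mL/min
CrCl ≈ 52 mL/min → bracket 50–84 mL/min.
60% of 120 mg = 72 mg → 70 mg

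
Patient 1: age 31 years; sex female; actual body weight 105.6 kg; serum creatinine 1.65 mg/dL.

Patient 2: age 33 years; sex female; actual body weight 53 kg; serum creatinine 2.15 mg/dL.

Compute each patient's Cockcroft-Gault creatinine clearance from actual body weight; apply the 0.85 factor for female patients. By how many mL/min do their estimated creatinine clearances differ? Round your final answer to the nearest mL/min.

Patient 1: CrCl = (140 − 31) × 105.6 / (72 × 1.65) × 0.85 = 11510.4 / 118.80 × 0.85 ≈ 82.4 mL/min
Patient 2: CrCl = (140 − 33) × 53 / (72 × 2.15) × 0.85 = 5671.0 / 154.80 × 0.85 ≈ 31.1 mL/min
|82.4 − 31.1| = 51.3 mL/min

51 mL/min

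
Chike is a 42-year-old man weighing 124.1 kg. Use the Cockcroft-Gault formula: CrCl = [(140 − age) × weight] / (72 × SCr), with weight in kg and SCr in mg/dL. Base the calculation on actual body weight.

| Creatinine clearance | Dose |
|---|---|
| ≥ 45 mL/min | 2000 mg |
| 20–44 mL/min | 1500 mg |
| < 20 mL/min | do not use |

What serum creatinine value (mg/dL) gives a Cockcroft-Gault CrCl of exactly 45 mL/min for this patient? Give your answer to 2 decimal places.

Standard dose requires CrCl ≥ 45 mL/min.
Set (140 − 42) × 124.1 / (72 × SCr) = 45
SCr = (140 − 42) × 124.1 / (72 × 45) = 3.754 mg/dL

3.75 mg/dL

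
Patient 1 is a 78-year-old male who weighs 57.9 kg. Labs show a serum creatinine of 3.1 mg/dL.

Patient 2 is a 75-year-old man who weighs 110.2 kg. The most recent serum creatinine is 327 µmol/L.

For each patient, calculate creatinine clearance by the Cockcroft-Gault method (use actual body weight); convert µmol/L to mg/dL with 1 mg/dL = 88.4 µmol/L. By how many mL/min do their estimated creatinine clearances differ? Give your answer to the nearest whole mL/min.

Patient 1: CrCl = (140 − 78) × 57.9 / (72 × 3.1) = 3589.8 / 223.20 ≈ 16.1 mL/min
Patient 2: SCr = 327 / 88.4 = 3.699 mg/dL
Patient 2: CrCl = (140 − 75) × 110.2 / (72 × 3.699) = 7163.0 / 266.33 ≈ 26.9 mL/min
|16.1 − 26.9| = 10.8 mL/min

11 mL/min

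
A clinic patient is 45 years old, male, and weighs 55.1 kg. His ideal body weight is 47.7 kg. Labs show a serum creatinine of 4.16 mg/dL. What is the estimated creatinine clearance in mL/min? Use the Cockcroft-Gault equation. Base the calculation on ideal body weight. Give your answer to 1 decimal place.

15.1 mL/min

CrCl = (140 − 45) × 47.7 / (72 × 4.16) = 4531.5 / 299.52 ≈ 15.1 mL/min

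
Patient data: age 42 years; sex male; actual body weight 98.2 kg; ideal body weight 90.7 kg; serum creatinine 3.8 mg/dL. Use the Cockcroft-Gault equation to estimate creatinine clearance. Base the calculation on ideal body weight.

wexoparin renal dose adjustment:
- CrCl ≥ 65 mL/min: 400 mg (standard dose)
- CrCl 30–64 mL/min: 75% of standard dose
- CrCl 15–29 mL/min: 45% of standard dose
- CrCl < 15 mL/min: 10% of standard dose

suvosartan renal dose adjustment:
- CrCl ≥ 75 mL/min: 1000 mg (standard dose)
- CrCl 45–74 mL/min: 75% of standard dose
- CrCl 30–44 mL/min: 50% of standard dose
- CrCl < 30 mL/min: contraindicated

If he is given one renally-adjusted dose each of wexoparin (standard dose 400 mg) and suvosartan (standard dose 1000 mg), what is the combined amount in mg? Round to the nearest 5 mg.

800 mg

CrCl = (140 − 42) × 90.7 / (72 × 3.8) = 8888.6 / 273.60 ≈ 32.5 mL/min
CrCl ≈ 32 mL/min.
wexoparin: 30–64 mL/min → 75% of 400 mg = 300 mg.
suvosartan: 30–44 mL/min → 50% of 1000 mg = 500 mg.
Total = 300 + 500 = 800 mg.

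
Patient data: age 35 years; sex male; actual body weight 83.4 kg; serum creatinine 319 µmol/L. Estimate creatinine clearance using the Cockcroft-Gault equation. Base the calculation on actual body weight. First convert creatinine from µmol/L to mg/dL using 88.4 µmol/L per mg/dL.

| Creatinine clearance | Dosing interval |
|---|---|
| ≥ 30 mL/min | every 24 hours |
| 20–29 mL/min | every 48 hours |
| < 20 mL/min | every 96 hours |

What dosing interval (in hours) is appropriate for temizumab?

SCr = 319 / 88.4 = 3.609 mg/dL
CrCl = (140 − 35) × 83.4 / (72 × 3.609) = 8757.0 / 259.85 ≈ 33.7 mL/min
CrCl ≈ 34 mL/min → bracket ≥ 30 mL/min → every 24 hours.

every 24 hours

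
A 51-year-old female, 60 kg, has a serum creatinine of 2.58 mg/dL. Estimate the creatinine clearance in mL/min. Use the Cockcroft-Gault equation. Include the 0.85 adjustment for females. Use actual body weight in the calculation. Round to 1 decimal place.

24.4 mL/min

CrCl = (140 − 51) × 60 / (72 × 2.58) × 0.85 = 5340.0 / 185.76 × 0.85 ≈ 24.4 mL/min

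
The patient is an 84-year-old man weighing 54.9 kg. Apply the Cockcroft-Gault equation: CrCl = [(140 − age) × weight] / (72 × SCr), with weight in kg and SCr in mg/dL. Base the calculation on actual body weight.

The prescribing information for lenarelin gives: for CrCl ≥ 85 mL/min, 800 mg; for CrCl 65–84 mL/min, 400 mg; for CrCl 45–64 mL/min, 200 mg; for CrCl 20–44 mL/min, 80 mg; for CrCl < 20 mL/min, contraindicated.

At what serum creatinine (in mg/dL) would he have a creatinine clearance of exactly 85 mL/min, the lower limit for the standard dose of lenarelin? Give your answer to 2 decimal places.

0.50 mg/dL

Standard dose requires CrCl ≥ 85 mL/min.
Set (140 − 84) × 54.9 / (72 × SCr) = 85
SCr = (140 − 84) × 54.9 / (72 × 85) = 0.502 mg/dL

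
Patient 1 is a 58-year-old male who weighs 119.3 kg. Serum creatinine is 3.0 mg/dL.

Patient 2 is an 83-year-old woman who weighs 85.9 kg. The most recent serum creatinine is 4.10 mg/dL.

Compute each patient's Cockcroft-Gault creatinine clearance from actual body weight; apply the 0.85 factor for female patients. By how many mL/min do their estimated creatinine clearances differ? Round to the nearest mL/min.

31 mL/min

Patient 1: CrCl = (140 − 58) × 119.3 / (72 × 3) = 9782.6 / 216.00 ≈ 45.3 mL/min
Patient 2: CrCl = (140 − 83) × 85.9 / (72 × 4.1) × 0.85 = 4896.3 / 295.20 × 0.85 ≈ 14.1 mL/min
|45.3 − 14.1| = 31.2 mL/min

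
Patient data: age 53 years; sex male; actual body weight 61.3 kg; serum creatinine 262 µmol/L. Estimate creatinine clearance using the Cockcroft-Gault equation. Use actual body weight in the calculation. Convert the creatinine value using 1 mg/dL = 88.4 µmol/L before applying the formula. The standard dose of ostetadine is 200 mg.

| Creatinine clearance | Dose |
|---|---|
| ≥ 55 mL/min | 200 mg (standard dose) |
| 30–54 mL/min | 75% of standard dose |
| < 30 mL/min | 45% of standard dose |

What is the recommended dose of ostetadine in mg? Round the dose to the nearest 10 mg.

SCr = 262 / 88.4 = 2.964 mg/dL
CrCl = (140 − 53) × 61.3 / (72 × 2.964) = 5333.1 / 213.41 ≈ 25.0 mL/min
CrCl ≈ 25 mL/min → bracket < 30 mL/min.
45% of 200 mg = 90 mg

90 mg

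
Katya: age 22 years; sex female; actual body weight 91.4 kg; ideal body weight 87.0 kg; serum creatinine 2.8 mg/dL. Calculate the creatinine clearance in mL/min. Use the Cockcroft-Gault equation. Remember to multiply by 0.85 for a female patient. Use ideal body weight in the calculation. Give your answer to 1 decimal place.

CrCl = (140 − 22) × 87 / (72 × 2.8) × 0.85 = 10266.0 / 201.60 × 0.85 ≈ 43.3 mL/min

43.3 mL/min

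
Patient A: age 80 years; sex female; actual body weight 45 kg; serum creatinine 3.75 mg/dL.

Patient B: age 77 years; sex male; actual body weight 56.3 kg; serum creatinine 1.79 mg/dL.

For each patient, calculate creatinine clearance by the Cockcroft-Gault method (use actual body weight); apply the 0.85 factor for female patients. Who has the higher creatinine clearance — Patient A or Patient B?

Patient B

Patient A: CrCl = (140 − 80) × 45 / (72 × 3.75) × 0.85 = 2700.0 / 270.00 × 0.85 ≈ 8.5 mL/min
Patient B: CrCl = (140 − 77) × 56.3 / (72 × 1.79) = 3546.9 / 128.88 ≈ 27.5 mL/min
8.5 vs 27.5 mL/min → Patient B is higher.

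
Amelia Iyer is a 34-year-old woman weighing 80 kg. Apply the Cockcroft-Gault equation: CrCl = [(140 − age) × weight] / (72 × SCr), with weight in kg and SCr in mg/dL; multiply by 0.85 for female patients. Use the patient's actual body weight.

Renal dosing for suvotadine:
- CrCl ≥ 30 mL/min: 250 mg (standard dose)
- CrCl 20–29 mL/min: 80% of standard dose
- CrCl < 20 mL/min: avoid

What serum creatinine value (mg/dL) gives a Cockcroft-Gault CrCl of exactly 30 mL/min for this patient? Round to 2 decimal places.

3.34 mg/dL

Standard dose requires CrCl ≥ 30 mL/min.
Set (140 − 34) × 80 × 0.85 / (72 × SCr) = 30
SCr = (140 − 34) × 80 × 0.85 / (72 × 30) = 3.337 mg/dL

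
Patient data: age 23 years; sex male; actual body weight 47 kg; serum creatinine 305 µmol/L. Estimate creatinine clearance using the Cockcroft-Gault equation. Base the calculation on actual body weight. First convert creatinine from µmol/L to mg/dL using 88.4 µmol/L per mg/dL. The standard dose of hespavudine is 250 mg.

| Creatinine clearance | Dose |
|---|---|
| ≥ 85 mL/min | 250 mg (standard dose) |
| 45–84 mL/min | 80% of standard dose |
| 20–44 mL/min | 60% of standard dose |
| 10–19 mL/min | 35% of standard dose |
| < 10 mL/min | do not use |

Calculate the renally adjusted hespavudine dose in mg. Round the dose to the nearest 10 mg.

150 mg

SCr = 305 / 88.4 = 3.45 mg/dL
CrCl = (140 − 23) × 47 / (72 × 3.45) = 5499.0 / 248.40 ≈ 22.1 mL/min
CrCl ≈ 22 mL/min → bracket 20–44 mL/min.
60% of 250 mg = 150 mg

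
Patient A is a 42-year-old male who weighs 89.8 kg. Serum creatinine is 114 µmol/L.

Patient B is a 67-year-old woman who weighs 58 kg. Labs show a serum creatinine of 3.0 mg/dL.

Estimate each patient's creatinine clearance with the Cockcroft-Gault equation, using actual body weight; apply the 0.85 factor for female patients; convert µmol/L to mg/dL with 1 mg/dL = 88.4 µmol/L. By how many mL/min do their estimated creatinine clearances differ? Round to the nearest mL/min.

78 mL/min

Patient A: SCr = 114 / 88.4 = 1.29 mg/dL
Patient A: CrCl = (140 − 42) × 89.8 / (72 × 1.29) = 8800.4 / 92.88 ≈ 94.8 mL/min
Patient B: CrCl = (140 − 67) × 58 / (72 × 3) × 0.85 = 4234.0 / 216.00 × 0.85 ≈ 16.7 mL/min
|94.8 − 16.7| = 78.1 mL/min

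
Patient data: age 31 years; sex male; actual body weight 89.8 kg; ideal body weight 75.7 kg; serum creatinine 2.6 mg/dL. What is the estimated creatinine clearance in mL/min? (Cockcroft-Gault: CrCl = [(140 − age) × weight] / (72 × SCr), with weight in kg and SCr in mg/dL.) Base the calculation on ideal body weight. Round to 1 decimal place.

CrCl = (140 − 31) × 75.7 / (72 × 2.6) = 8251.3 / 187.20 ≈ 44.1 mL/min

44.1 mL/min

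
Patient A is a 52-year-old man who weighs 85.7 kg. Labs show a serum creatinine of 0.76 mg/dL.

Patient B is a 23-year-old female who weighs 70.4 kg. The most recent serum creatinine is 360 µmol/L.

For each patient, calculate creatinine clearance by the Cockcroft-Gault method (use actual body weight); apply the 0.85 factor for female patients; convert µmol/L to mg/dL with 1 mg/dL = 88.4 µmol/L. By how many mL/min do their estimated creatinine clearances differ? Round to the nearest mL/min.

114 mL/min

Patient A: CrCl = (140 − 52) × 85.7 / (72 × 0.76) = 7541.6 / 54.72 ≈ 137.8 mL/min
Patient B: SCr = 360 / 88.4 = 4.072 mg/dL
Patient B: CrCl = (140 − 23) × 70.4 / (72 × 4.072) × 0.85 = 8236.8 / 293.18 × 0.85 ≈ 23.9 mL/min
|137.8 − 23.9| = 113.9 mL/min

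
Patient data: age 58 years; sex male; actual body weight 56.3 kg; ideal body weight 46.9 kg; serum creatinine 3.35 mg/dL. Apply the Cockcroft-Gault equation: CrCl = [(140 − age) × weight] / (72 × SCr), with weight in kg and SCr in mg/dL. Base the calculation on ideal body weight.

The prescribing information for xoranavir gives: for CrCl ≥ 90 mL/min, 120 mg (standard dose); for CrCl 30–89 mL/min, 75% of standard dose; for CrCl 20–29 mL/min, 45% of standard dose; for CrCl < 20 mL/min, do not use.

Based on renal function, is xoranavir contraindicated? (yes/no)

CrCl = (140 − 58) × 46.9 / (72 × 3.35) = 3845.8 / 241.20 ≈ 15.9 mL/min
CrCl ≈ 16 mL/min, which is < 20 mL/min.

yes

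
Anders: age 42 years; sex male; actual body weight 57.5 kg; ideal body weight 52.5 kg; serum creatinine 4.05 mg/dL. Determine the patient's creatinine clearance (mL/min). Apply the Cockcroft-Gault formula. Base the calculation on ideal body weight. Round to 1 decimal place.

CrCl = (140 − 42) × 52.5 / (72 × 4.05) = 5145.0 / 291.60 ≈ 17.6 mL/min

17.6 mL/min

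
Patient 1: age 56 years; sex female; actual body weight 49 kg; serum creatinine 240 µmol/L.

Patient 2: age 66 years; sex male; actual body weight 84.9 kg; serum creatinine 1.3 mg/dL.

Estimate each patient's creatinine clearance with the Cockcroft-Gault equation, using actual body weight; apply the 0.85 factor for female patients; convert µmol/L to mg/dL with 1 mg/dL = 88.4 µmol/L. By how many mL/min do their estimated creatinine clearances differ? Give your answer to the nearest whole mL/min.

49 mL/min

Patient 1: SCr = 240 / 88.4 = 2.715 mg/dL
Patient 1: CrCl = (140 − 56) × 49 / (72 × 2.715) × 0.85 = 4116.0 / 195.48 × 0.85 ≈ 17.9 mL/min
Patient 2: CrCl = (140 − 66) × 84.9 / (72 × 1.3) = 6282.6 / 93.60 ≈ 67.1 mL/min
|17.9 − 67.1| = 49.2 mL/min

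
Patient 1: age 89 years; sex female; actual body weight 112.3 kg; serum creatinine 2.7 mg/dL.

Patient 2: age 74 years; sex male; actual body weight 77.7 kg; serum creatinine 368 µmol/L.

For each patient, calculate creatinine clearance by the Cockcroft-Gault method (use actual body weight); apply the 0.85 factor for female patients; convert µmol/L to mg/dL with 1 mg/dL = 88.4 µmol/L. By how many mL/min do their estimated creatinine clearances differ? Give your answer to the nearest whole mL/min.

Patient 1: CrCl = (140 − 89) × 112.3 / (72 × 2.7) × 0.85 = 5727.3 / 194.40 × 0.85 ≈ 25.0 mL/min
Patient 2: SCr = 368 / 88.4 = 4.163 mg/dL
Patient 2: CrCl = (140 − 74) × 77.7 / (72 × 4.163) = 5128.2 / 299.74 ≈ 17.1 mL/min
|25.0 − 17.1| = 7.9 mL/min

8 mL/min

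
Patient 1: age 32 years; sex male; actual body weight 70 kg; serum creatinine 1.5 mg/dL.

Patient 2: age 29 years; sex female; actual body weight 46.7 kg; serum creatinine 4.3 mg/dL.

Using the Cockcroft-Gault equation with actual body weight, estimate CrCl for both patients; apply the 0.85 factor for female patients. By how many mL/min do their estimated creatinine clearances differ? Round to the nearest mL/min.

Patient 1: CrCl = (140 − 32) × 70 / (72 × 1.5) = 7560.0 / 108.00 ≈ 70.0 mL/min
Patient 2: CrCl = (140 − 29) × 46.7 / (72 × 4.3) × 0.85 = 5183.7 / 309.60 × 0.85 ≈ 14.2 mL/min
|70.0 − 14.2| = 55.8 mL/min

56 mL/min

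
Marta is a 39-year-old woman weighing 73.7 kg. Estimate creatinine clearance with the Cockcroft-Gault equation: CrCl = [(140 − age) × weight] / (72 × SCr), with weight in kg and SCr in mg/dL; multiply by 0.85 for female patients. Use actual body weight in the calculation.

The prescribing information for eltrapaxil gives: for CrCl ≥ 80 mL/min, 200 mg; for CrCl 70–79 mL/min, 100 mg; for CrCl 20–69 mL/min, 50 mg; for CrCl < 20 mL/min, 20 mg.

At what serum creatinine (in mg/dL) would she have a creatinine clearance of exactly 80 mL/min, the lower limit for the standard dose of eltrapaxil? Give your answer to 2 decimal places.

1.10 mg/dL

Standard dose requires CrCl ≥ 80 mL/min.
Set (140 − 39) × 73.7 × 0.85 / (72 × SCr) = 80
SCr = (140 − 39) × 73.7 × 0.85 / (72 × 80) = 1.098 mg/dL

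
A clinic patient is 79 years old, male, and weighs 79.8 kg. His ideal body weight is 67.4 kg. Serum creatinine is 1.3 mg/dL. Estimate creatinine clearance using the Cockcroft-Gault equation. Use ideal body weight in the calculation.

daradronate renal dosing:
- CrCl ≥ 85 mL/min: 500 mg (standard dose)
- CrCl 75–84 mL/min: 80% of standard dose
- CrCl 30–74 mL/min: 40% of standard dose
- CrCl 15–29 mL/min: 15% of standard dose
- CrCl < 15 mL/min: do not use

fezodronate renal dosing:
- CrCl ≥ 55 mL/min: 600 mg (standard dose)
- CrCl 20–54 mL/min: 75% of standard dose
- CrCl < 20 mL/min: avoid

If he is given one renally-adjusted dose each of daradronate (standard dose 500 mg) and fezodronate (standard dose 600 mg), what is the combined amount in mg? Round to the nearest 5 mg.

CrCl = (140 − 79) × 67.4 / (72 × 1.3) = 4111.4 / 93.60 ≈ 43.9 mL/min
CrCl ≈ 44 mL/min.
daradronate: 30–74 mL/min → 40% of 500 mg = 200 mg.
fezodronate: 20–54 mL/min → 75% of 600 mg = 450 mg.
Total = 200 + 450 = 650 mg.

650 mg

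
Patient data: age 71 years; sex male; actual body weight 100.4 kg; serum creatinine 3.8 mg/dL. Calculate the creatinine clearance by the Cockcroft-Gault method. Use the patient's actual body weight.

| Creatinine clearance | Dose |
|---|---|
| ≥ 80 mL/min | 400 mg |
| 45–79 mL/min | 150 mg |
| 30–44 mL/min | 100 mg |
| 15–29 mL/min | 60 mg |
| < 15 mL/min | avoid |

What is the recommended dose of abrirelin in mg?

60 mg

CrCl = (140 − 71) × 100.4 / (72 × 3.8) = 6927.6 / 273.60 ≈ 25.3 mL/min
CrCl ≈ 25 mL/min → bracket 15–29 mL/min.
Dose for this bracket: 60 mg.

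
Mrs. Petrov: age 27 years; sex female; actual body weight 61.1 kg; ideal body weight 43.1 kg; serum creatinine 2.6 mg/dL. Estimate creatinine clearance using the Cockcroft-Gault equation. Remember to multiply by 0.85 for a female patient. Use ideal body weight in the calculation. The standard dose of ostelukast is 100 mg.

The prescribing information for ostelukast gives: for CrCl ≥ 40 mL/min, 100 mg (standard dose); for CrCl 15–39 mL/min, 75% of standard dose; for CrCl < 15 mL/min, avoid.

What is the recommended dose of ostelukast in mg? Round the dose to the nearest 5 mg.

CrCl = (140 − 27) × 43.1 / (72 × 2.6) × 0.85 = 4870.3 / 187.20 × 0.85 ≈ 22.1 mL/min
CrCl ≈ 22 mL/min → bracket 15–39 mL/min.
75% of 100 mg = 75 mg

75 mg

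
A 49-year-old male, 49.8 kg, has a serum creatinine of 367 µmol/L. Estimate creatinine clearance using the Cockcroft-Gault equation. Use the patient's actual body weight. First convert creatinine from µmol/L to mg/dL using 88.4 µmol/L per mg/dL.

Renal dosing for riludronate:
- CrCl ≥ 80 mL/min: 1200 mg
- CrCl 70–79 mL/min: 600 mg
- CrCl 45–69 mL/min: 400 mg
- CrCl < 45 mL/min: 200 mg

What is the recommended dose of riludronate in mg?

SCr = 367 / 88.4 = 4.152 mg/dL
CrCl = (140 − 49) × 49.8 / (72 × 4.152) = 4531.8 / 298.94 ≈ 15.2 mL/min
CrCl ≈ 15 mL/min → bracket < 45 mL/min.
Dose for this bracket: 200 mg.

200 mg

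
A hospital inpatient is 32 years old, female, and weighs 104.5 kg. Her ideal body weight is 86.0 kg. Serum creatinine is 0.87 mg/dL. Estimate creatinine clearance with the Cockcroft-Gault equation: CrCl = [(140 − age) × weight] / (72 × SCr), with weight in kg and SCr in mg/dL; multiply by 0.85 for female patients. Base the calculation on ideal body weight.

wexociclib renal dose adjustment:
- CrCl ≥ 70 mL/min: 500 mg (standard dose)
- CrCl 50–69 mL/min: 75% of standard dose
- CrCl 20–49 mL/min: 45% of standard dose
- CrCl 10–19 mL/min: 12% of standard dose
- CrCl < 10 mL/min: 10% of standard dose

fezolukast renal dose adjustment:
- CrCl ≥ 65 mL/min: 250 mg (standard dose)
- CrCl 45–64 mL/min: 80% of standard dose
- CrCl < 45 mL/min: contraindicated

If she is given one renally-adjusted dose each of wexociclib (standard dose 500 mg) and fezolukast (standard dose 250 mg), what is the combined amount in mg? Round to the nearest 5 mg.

CrCl = (140 − 32) × 86 / (72 × 0.87) × 0.85 = 9288.0 / 62.64 × 0.85 ≈ 126.0 mL/min
CrCl ≈ 126 mL/min.
wexociclib: ≥ 70 mL/min → 100% of 500 mg = 500 mg.
fezolukast: ≥ 65 mL/min → 100% of 250 mg = 250 mg.
Total = 500 + 250 = 750 mg.

750 mg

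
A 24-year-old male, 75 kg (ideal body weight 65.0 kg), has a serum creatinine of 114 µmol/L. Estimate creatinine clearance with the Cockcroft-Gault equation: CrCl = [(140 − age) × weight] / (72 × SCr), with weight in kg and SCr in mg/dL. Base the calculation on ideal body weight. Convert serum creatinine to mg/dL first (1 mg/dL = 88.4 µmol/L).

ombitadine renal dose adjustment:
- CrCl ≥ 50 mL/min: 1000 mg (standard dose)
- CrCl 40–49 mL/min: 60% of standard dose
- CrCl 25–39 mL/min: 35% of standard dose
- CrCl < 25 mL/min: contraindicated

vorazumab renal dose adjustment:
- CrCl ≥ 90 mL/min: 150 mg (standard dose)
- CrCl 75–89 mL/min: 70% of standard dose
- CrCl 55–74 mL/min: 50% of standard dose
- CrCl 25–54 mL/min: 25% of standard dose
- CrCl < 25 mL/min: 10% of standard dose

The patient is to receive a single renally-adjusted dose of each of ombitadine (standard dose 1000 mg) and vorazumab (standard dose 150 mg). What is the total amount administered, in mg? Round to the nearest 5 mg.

1105 mg

SCr = 114 / 88.4 = 1.29 mg/dL
CrCl = (140 − 24) × 65 / (72 × 1.29) = 7540.0 / 92.88 ≈ 81.2 mL/min
CrCl ≈ 81 mL/min.
ombitadine: ≥ 50 mL/min → 100% of 1000 mg = 1000 mg.
vorazumab: 75–89 mL/min → 70% of 150 mg = 105 mg.
Total = 1000 + 105 = 1105 mg.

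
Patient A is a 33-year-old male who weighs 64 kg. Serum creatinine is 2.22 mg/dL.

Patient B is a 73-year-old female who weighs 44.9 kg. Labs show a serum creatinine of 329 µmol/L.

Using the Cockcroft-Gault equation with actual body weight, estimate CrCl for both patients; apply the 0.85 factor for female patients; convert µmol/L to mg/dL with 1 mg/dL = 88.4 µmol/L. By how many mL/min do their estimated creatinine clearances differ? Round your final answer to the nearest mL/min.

Patient A: CrCl = (140 − 33) × 64 / (72 × 2.22) = 6848.0 / 159.84 ≈ 42.8 mL/min
Patient B: SCr = 329 / 88.4 = 3.722 mg/dL
Patient B: CrCl = (140 − 73) × 44.9 / (72 × 3.722) × 0.85 = 3008.3 / 267.98 × 0.85 ≈ 9.5 mL/min
|42.8 − 9.5| = 33.3 mL/min

33 mL/min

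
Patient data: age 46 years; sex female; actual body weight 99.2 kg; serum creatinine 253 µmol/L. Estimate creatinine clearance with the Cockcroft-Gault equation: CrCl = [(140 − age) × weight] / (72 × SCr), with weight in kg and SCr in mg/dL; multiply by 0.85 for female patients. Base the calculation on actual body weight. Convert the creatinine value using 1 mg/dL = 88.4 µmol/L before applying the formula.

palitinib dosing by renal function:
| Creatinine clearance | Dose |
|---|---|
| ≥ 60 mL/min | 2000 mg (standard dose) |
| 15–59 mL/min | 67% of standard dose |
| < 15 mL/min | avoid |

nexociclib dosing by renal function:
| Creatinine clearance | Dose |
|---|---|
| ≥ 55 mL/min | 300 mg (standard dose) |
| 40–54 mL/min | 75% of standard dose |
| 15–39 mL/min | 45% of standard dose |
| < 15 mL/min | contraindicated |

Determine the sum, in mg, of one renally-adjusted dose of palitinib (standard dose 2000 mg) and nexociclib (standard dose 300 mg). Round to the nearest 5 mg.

SCr = 253 / 88.4 = 2.862 mg/dL
CrCl = (140 − 46) × 99.2 / (72 × 2.862) × 0.85 = 9324.8 / 206.06 × 0.85 ≈ 38.5 mL/min
CrCl ≈ 38 mL/min.
palitinib: 15–59 mL/min → 67% of 2000 mg = 1340 mg.
nexociclib: 15–39 mL/min → 45% of 300 mg = 135 mg.
Total = 1340 + 135 = 1475 mg.

1475 mg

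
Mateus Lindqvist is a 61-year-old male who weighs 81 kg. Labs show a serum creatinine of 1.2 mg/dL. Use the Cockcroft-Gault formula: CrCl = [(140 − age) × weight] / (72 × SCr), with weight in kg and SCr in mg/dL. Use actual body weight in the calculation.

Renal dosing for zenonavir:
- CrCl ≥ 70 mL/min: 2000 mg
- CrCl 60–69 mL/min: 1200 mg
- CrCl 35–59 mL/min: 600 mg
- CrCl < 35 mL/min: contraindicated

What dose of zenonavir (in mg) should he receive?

CrCl = (140 − 61) × 81 / (72 × 1.2) = 6399.0 / 86.40 ≈ 74.1 mL/min
CrCl ≈ 74 mL/min → bracket ≥ 70 mL/min.
Dose for this bracket: 2000 mg.

2000 mg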